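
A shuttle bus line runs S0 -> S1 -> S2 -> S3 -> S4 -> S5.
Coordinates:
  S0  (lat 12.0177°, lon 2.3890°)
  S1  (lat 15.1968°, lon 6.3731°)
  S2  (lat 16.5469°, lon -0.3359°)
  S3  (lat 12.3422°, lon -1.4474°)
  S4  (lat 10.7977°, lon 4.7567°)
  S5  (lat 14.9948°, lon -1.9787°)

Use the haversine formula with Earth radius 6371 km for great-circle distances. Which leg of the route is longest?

S4–S5

Leg distances:
S0→S1: 557.0 km
S1→S2: 733.1 km
S2→S3: 482.6 km
S3→S4: 697.3 km
S4→S5: 866.3 km
The longest leg is S4–S5 at 866.3 km.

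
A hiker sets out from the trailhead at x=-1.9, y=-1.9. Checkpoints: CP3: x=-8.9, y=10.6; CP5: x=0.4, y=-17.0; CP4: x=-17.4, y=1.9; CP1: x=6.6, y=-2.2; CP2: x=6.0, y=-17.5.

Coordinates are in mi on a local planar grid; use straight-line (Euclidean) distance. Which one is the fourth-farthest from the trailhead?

CP3

Distance to each, sorted:
CP2: 17.5 mi
CP4: 16.0 mi
CP5: 15.3 mi
CP3: 14.3 mi
CP1: 8.5 mi
The fourth-farthest is CP3 at 14.3 mi.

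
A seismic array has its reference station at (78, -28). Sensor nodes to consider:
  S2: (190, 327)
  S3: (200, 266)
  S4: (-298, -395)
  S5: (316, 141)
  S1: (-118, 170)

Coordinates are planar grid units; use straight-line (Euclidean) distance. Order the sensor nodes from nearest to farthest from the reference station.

Distances from the reference station:
S1 (-118, 170): 278.6
S5 (316, 141): 291.9
S3 (200, 266): 318.3
S2 (190, 327): 372.2
S4 (-298, -395): 525.4

S1, S5, S3, S2, S4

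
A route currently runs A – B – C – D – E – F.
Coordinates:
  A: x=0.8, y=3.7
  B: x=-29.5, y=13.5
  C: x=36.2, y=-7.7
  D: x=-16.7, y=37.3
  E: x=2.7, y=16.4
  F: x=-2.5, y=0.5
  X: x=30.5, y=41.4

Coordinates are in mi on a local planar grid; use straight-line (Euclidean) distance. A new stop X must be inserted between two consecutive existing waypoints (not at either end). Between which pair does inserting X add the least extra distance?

between C and D

Added distance for inserting X between each consecutive pair:
A–B: 82.3 mi
B–C: 46.6 mi
C–D: 27.4 mi
D–E: 56.2 mi
E–F: 73.2 mi
Smallest added distance is 27.4 mi, inserting between C and D.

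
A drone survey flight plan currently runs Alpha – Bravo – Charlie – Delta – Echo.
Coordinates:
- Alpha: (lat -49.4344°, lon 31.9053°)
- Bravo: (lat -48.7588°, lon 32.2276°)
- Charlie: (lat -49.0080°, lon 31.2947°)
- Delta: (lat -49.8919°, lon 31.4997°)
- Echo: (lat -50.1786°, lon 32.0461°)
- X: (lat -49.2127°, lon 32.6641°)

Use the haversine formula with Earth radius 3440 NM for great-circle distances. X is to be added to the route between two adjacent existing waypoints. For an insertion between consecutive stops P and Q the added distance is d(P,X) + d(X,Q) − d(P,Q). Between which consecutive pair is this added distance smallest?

Added distance for inserting X between each consecutive pair:
Alpha–Bravo: 22.3 NM
Bravo–Charlie: 47.7 NM
Charlie–Delta: 62.5 NM
Delta–Echo: 96.5 NM
Smallest added distance is 22.3 NM, inserting between Alpha and Bravo.

between Alpha and Bravo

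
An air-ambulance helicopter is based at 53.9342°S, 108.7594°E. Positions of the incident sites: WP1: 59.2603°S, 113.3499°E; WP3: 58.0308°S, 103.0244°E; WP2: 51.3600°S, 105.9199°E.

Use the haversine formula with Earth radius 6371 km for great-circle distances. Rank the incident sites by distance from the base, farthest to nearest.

WP1, WP3, WP2

Distance from the base at 53.9342°S, 108.7594°E to each:
WP1 59.2603°S, 113.3499°E: 655.2 km
WP3 58.0308°S, 103.0244°E: 578.2 km
WP2 51.3600°S, 105.9199°E: 344.4 km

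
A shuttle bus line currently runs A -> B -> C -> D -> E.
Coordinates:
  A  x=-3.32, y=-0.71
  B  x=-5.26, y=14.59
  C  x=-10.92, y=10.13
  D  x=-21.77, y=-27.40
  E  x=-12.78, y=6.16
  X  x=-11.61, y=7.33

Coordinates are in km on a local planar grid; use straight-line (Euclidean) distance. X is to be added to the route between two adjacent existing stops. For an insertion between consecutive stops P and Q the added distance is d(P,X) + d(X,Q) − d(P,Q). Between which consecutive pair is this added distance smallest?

between C and D

Added distance for inserting X between each consecutive pair:
A–B: 5.8 km
B–C: 5.3 km
C–D: 0.0 km
D–E: 3.1 km
Smallest added distance is 0.0 km, inserting between C and D.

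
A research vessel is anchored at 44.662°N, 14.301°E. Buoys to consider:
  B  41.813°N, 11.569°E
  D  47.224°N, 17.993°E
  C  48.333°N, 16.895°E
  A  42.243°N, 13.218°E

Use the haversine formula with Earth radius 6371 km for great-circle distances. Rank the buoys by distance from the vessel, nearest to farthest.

A, B, D, C

Distance from the vessel at 44.662°N, 14.301°E to each:
A 42.243°N, 13.218°E: 282.8 km
B 41.813°N, 11.569°E: 386.4 km
D 47.224°N, 17.993°E: 403.2 km
C 48.333°N, 16.895°E: 453.9 km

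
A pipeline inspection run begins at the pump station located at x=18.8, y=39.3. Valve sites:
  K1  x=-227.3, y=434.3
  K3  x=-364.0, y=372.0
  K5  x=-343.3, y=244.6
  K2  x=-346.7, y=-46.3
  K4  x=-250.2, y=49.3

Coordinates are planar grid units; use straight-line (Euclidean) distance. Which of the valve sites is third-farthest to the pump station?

Distances from the pump station (x=18.8, y=39.3):
K3: 507.2
K1: 465.4
K5: 416.3
K2: 375.4
K4: 269.2
The third-farthest is K5 at 416.3.

K5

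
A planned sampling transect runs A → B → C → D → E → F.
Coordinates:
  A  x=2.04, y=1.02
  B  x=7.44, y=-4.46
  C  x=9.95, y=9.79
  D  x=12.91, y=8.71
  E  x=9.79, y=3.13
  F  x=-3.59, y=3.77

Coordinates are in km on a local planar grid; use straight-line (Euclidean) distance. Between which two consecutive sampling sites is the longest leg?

B–C

Leg distances:
A→B: 7.7 km
B→C: 14.5 km
C→D: 3.2 km
D→E: 6.4 km
E→F: 13.4 km
The longest leg is B–C at 14.5 km.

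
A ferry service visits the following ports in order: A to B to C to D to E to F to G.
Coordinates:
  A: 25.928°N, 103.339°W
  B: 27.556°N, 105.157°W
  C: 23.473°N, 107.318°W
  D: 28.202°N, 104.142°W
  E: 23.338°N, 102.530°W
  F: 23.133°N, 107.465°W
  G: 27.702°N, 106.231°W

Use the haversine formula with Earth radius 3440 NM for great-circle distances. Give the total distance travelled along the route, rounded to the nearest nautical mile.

1601 NM

Leg distances:
A→B: 138.0 NM  (cumulative 138.0 NM)
B→C: 271.7 NM  (cumulative 409.7 NM)
C→D: 331.7 NM  (cumulative 741.4 NM)
D→E: 304.7 NM  (cumulative 1046.2 NM)
E→F: 272.5 NM  (cumulative 1318.7 NM)
F→G: 282.4 NM  (cumulative 1601.0 NM)
Total route length ≈ 1601 NM.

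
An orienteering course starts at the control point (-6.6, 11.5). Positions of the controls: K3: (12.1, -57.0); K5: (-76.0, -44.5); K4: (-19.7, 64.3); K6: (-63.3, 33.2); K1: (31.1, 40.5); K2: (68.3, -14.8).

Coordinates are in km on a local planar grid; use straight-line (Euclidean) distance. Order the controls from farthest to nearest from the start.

K5, K2, K3, K6, K4, K1

Computing each straight-line distance from (-6.6, 11.5):
K5 (-76.0, -44.5): 89.2 km
K2 (68.3, -14.8): 79.4 km
K3 (12.1, -57.0): 71.0 km
K6 (-63.3, 33.2): 60.7 km
K4 (-19.7, 64.3): 54.4 km
K1 (31.1, 40.5): 47.6 km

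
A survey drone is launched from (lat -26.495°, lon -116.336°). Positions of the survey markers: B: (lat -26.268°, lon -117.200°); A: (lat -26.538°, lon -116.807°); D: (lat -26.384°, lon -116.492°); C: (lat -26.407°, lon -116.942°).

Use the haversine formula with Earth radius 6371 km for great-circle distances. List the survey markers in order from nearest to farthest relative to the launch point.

D, A, C, B

Distance from the launch point at (lat -26.495°, lon -116.336°) to each:
D (lat -26.384°, lon -116.492°): 19.8 km
A (lat -26.538°, lon -116.807°): 47.1 km
C (lat -26.407°, lon -116.942°): 61.1 km
B (lat -26.268°, lon -117.200°): 89.7 km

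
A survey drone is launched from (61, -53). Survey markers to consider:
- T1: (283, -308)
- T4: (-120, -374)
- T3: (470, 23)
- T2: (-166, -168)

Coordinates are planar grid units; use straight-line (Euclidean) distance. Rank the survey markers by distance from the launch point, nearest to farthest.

Distance from the launch point at (61, -53) to each:
T2 (-166, -168): 254.5
T1 (283, -308): 338.1
T4 (-120, -374): 368.5
T3 (470, 23): 416.0

T2, T1, T4, T3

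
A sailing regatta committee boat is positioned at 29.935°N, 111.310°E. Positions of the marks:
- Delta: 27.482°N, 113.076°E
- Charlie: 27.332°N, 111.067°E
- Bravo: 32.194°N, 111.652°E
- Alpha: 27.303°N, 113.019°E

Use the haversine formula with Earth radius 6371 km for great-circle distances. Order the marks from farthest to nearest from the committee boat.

Alpha, Delta, Charlie, Bravo

Distance from the committee boat at 29.935°N, 111.310°E to each:
Alpha 27.303°N, 113.019°E: 336.9 km
Delta 27.482°N, 113.076°E: 322.6 km
Charlie 27.332°N, 111.067°E: 290.4 km
Bravo 32.194°N, 111.652°E: 253.3 km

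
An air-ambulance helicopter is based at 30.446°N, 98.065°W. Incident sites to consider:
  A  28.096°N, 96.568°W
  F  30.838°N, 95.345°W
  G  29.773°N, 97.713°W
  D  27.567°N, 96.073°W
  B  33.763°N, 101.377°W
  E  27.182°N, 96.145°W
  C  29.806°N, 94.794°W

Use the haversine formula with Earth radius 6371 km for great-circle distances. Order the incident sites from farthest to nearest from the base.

B, E, D, C, A, F, G

Computing each great-circle distance from 30.446°N, 98.065°W:
B 33.763°N, 101.377°W: 483.0 km
E 27.182°N, 96.145°W: 408.3 km
D 27.567°N, 96.073°W: 374.2 km
C 29.806°N, 94.794°W: 322.5 km
A 28.096°N, 96.568°W: 298.9 km
F 30.838°N, 95.345°W: 263.8 km
G 29.773°N, 97.713°W: 82.1 km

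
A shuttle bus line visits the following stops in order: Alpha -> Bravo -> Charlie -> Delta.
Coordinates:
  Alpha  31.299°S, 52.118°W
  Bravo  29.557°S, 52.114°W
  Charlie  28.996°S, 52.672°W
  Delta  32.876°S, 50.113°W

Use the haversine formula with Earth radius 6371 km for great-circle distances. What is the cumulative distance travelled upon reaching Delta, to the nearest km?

Leg distances:
Alpha→Bravo: 193.7 km  (cumulative 193.7 km)
Bravo→Charlie: 82.6 km  (cumulative 276.3 km)
Charlie→Delta: 495.6 km  (cumulative 771.9 km)
Cumulative distance at Delta ≈ 772 km.

772 km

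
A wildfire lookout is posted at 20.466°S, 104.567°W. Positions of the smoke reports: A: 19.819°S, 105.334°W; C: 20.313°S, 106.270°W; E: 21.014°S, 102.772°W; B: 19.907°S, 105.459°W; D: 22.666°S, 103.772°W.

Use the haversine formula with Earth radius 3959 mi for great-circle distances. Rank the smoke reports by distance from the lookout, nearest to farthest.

Distance from the lookout at 20.466°S, 104.567°W to each:
A 19.819°S, 105.334°W: 66.9 mi
B 19.907°S, 105.459°W: 69.6 mi
C 20.313°S, 106.270°W: 110.8 mi
E 21.014°S, 102.772°W: 122.0 mi
D 22.666°S, 103.772°W: 160.4 mi

A, B, C, E, D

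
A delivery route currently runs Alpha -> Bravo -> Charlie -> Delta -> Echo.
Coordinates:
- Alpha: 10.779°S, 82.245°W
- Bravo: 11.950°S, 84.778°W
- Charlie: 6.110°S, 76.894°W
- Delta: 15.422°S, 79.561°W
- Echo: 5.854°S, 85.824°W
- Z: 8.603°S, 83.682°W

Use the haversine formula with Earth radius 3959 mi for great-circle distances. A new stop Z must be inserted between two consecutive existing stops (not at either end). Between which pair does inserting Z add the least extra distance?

between Delta and Echo

Added distance for inserting Z between each consecutive pair:
Alpha–Bravo: 232.7 mi
Bravo–Charlie: 66.7 mi
Charlie–Delta: 374.9 mi
Delta–Echo: 1.5 mi
Smallest added distance is 1.5 mi, inserting between Delta and Echo.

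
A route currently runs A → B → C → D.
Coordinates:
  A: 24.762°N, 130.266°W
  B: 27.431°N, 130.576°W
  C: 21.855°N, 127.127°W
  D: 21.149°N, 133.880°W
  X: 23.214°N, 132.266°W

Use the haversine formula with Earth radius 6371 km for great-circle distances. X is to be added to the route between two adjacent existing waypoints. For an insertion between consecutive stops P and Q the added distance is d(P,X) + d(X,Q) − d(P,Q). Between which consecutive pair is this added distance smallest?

between C and D

Added distance for inserting X between each consecutive pair:
A–B: 466.6 km
B–C: 336.5 km
C–D: 129.4 km
Smallest added distance is 129.4 km, inserting between C and D.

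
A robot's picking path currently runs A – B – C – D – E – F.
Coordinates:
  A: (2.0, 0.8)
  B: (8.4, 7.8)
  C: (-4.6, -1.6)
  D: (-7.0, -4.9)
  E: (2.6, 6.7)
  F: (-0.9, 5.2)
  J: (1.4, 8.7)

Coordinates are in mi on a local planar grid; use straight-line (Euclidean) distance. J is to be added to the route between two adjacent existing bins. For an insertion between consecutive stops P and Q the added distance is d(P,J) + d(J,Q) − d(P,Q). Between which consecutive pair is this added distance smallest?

between E and F

Added distance for inserting J between each consecutive pair:
A–B: 5.5 mi
B–C: 2.9 mi
C–D: 23.8 mi
D–E: 3.3 mi
E–F: 2.7 mi
Smallest added distance is 2.7 mi, inserting between E and F.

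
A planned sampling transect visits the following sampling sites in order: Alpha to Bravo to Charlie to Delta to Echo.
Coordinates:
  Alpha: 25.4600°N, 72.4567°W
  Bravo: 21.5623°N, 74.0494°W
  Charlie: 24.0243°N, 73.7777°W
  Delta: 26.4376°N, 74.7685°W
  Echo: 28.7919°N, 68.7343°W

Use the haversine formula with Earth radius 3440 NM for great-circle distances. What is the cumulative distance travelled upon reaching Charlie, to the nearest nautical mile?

398 NM

Leg distances:
Alpha→Bravo: 249.9 NM  (cumulative 249.9 NM)
Bravo→Charlie: 148.6 NM  (cumulative 398.5 NM)
Cumulative distance at Charlie ≈ 398 NM.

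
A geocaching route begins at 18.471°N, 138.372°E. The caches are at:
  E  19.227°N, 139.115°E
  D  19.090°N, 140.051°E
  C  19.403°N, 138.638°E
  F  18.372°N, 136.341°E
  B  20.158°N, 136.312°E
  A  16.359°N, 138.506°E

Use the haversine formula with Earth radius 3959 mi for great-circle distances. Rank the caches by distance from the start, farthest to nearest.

B, A, F, D, E, C

Distances from the start:
B 20.158°N, 136.312°E: 177.8 mi
A 16.359°N, 138.506°E: 146.2 mi
F 18.372°N, 136.341°E: 133.3 mi
D 19.090°N, 140.051°E: 117.9 mi
E 19.227°N, 139.115°E: 71.3 mi
C 19.403°N, 138.638°E: 66.7 mi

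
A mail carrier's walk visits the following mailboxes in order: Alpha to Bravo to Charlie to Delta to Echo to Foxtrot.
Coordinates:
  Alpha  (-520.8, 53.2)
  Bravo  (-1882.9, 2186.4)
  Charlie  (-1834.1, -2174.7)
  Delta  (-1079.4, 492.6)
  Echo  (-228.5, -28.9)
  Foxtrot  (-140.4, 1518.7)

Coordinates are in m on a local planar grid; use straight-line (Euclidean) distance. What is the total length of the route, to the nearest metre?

Leg distances:
Alpha→Bravo: 2531.0 m  (cumulative 2531.0 m)
Bravo→Charlie: 4361.4 m  (cumulative 6892.4 m)
Charlie→Delta: 2772.0 m  (cumulative 9664.4 m)
Delta→Echo: 998.0 m  (cumulative 10662.4 m)
Echo→Foxtrot: 1550.1 m  (cumulative 12212.5 m)
Total route length ≈ 12212 m.

12212 m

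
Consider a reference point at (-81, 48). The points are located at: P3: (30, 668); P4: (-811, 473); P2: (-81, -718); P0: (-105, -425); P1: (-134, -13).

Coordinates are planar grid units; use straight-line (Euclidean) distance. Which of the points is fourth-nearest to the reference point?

P2

Distance to each, sorted:
P1: 80.8
P0: 473.6
P3: 629.9
P2: 766.0
P4: 844.7
The fourth-nearest is P2 at 766.0.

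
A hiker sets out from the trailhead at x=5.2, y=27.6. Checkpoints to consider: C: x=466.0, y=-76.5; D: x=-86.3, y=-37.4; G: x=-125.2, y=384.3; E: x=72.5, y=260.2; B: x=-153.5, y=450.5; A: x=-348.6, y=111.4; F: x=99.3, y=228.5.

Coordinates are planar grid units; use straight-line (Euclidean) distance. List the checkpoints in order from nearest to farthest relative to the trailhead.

Distances from the trailhead:
D x=-86.3, y=-37.4: 112.2
F x=99.3, y=228.5: 221.8
E x=72.5, y=260.2: 242.1
A x=-348.6, y=111.4: 363.6
G x=-125.2, y=384.3: 379.8
B x=-153.5, y=450.5: 451.7
C x=466.0, y=-76.5: 472.4

D, F, E, A, G, B, C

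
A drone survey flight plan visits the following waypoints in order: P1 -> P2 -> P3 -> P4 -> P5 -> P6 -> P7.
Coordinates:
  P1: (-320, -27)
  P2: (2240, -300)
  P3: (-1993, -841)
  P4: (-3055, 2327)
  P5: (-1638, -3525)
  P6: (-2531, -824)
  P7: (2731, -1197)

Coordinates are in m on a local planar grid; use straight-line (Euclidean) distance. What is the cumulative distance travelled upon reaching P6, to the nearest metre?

19049 m

Leg distances:
P1→P2: 2574.5 m  (cumulative 2574.5 m)
P2→P3: 4267.4 m  (cumulative 6841.9 m)
P3→P4: 3341.3 m  (cumulative 10183.2 m)
P4→P5: 6021.1 m  (cumulative 16204.3 m)
P5→P6: 2844.8 m  (cumulative 19049.1 m)
Cumulative distance at P6 ≈ 19049 m.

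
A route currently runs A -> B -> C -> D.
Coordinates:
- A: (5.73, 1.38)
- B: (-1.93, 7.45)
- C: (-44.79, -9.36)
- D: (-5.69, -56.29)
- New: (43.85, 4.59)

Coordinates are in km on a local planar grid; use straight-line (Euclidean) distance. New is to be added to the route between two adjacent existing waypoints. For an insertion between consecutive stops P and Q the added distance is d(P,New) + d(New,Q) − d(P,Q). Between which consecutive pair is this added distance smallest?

Added distance for inserting New between each consecutive pair:
A–B: 74.4 km
B–C: 89.6 km
C–D: 107.1 km
Smallest added distance is 74.4 km, inserting between A and B.

between A and B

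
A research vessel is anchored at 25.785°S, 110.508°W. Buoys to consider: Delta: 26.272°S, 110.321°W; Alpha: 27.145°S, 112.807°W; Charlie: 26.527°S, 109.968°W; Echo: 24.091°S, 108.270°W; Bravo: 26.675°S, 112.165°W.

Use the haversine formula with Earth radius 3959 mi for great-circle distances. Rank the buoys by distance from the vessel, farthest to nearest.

Echo, Alpha, Bravo, Charlie, Delta

Computing each great-circle distance from 25.785°S, 110.508°W:
Echo 24.091°S, 108.270°W: 182.6 mi
Alpha 27.145°S, 112.807°W: 170.4 mi
Bravo 26.675°S, 112.165°W: 119.7 mi
Charlie 26.527°S, 109.968°W: 61.2 mi
Delta 26.272°S, 110.321°W: 35.6 mi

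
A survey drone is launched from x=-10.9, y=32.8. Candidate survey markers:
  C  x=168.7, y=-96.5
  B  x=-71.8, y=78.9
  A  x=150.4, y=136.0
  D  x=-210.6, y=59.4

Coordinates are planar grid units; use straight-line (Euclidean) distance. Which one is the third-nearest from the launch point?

D

Distance to each, sorted:
B: 76.4
A: 191.5
D: 201.5
C: 221.3
The third-nearest is D at 201.5.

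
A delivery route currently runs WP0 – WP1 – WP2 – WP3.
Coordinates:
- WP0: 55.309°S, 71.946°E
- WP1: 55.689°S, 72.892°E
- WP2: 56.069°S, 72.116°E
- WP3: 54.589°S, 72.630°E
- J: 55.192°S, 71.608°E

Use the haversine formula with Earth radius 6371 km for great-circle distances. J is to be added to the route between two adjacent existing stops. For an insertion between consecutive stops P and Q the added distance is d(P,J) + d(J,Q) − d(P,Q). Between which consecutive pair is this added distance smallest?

Added distance for inserting J between each consecutive pair:
WP0–WP1: 50.1 km
WP1–WP2: 136.4 km
WP2–WP3: 28.5 km
Smallest added distance is 28.5 km, inserting between WP2 and WP3.

between WP2 and WP3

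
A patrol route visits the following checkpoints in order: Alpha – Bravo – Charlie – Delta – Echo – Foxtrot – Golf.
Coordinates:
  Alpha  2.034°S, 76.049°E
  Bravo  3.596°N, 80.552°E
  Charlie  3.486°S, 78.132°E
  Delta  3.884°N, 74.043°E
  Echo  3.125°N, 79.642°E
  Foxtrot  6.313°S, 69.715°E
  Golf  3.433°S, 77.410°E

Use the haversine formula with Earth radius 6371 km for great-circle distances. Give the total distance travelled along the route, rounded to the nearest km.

Leg distances:
Alpha→Bravo: 801.5 km  (cumulative 801.5 km)
Bravo→Charlie: 832.1 km  (cumulative 1633.6 km)
Charlie→Delta: 937.0 km  (cumulative 2570.7 km)
Delta→Echo: 627.1 km  (cumulative 3197.8 km)
Echo→Foxtrot: 1521.9 km  (cumulative 4719.6 km)
Foxtrot→Golf: 910.6 km  (cumulative 5630.3 km)
Total route length ≈ 5630 km.

5630 km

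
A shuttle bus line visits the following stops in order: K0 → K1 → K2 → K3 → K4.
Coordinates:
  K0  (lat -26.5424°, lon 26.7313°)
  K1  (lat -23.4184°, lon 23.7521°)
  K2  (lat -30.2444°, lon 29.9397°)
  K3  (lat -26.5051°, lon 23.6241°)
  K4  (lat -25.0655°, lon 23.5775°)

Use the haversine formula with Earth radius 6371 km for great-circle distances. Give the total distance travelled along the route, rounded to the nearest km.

Leg distances:
K0→K1: 459.1 km  (cumulative 459.1 km)
K1→K2: 975.8 km  (cumulative 1434.9 km)
K2→K3: 744.5 km  (cumulative 2179.5 km)
K3→K4: 160.1 km  (cumulative 2339.6 km)
Total route length ≈ 2340 km.

2340 km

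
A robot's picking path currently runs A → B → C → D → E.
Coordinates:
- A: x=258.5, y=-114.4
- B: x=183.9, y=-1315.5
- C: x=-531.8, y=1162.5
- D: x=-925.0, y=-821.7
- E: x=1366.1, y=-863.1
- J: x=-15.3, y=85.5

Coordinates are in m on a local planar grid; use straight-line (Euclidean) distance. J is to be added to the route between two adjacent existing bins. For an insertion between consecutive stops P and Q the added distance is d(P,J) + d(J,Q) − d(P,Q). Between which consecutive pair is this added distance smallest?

between B and C

Added distance for inserting J between each consecutive pair:
A–B: 550.7 m
B–C: 30.3 m
C–D: 456.4 m
D–E: 669.0 m
Smallest added distance is 30.3 m, inserting between B and C.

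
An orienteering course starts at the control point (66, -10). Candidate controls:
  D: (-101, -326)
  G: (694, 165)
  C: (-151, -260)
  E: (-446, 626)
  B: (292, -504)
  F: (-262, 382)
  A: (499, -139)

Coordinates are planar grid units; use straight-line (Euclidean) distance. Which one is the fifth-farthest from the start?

A

Distances from the start ((66, -10)):
E: 816.5
G: 651.9
B: 543.2
F: 511.1
A: 451.8
D: 357.4
C: 331.0
The fifth-farthest is A at 451.8.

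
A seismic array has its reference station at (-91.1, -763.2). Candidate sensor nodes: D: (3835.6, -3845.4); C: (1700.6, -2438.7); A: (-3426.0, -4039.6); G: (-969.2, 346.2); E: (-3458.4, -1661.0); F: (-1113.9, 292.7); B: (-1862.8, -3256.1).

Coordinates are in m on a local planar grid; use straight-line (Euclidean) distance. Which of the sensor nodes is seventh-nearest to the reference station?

Distance to each, sorted:
G: 1414.9 m
F: 1470.0 m
C: 2453.1 m
B: 3058.3 m
E: 3484.9 m
A: 4675.1 m
D: 4991.9 m
The seventh-nearest is D at 4991.9 m.

D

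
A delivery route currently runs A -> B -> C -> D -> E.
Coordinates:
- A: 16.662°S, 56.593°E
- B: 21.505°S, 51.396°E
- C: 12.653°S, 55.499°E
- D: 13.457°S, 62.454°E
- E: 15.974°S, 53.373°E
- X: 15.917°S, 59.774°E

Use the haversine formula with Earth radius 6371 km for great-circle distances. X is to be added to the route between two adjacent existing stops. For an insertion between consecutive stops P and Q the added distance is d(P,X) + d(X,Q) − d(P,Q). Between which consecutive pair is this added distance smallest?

between D and E

Added distance for inserting X between each consecutive pair:
A–B: 661.4 km
B–C: 588.8 km
C–D: 225.1 km
D–E: 66.0 km
Smallest added distance is 66.0 km, inserting between D and E.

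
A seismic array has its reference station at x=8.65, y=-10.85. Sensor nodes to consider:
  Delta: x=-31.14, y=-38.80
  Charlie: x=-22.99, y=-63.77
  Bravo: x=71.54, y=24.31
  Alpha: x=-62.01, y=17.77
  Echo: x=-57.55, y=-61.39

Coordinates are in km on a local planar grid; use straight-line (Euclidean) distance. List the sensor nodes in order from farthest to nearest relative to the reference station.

Computing each straight-line distance from x=8.65, y=-10.85:
Echo x=-57.55, y=-61.39: 83.3 km
Alpha x=-62.01, y=17.77: 76.2 km
Bravo x=71.54, y=24.31: 72.1 km
Charlie x=-22.99, y=-63.77: 61.7 km
Delta x=-31.14, y=-38.80: 48.6 km

Echo, Alpha, Bravo, Charlie, Delta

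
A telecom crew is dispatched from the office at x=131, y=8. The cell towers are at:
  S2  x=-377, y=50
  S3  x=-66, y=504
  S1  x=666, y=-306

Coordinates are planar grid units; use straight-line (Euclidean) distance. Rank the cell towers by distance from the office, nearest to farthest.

S2, S3, S1

Computing each straight-line distance from x=131, y=8:
S2 x=-377, y=50: 509.7
S3 x=-66, y=504: 533.7
S1 x=666, y=-306: 620.3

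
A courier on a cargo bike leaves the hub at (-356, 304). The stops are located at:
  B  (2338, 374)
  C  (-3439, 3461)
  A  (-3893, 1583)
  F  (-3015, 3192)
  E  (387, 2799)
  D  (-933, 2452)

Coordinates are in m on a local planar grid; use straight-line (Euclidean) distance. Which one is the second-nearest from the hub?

Distance to each, sorted:
D: 2224.1 m
E: 2603.3 m
B: 2694.9 m
A: 3761.1 m
F: 3925.7 m
C: 4412.7 m
The second-nearest is E at 2603.3 m.

E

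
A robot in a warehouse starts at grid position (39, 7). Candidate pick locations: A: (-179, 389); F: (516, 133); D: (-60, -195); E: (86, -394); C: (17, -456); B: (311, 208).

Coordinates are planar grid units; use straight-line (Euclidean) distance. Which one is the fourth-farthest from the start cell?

E

Distances from the start cell ((39, 7)):
F: 493.4
C: 463.5
A: 439.8
E: 403.7
B: 338.2
D: 225.0
The fourth-farthest is E at 403.7.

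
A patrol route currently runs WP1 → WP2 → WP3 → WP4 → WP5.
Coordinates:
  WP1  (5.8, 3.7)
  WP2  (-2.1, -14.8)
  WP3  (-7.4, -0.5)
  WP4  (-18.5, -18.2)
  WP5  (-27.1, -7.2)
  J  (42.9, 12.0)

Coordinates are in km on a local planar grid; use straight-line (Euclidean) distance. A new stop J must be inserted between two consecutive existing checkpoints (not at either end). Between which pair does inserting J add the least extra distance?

between WP1 and WP2

Added distance for inserting J between each consecutive pair:
WP1–WP2: 70.3 km
WP2–WP3: 89.0 km
WP3–WP4: 99.4 km
WP4–WP5: 127.0 km
Smallest added distance is 70.3 km, inserting between WP1 and WP2.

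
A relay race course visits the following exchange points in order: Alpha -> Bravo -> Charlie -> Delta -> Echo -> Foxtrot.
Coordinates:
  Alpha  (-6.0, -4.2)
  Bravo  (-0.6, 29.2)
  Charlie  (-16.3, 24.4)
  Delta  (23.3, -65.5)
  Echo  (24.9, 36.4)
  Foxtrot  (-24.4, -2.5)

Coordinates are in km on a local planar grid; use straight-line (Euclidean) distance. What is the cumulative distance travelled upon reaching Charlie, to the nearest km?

Leg distances:
Alpha→Bravo: 33.8 km  (cumulative 33.8 km)
Bravo→Charlie: 16.4 km  (cumulative 50.3 km)
Cumulative distance at Charlie ≈ 50 km.

50 km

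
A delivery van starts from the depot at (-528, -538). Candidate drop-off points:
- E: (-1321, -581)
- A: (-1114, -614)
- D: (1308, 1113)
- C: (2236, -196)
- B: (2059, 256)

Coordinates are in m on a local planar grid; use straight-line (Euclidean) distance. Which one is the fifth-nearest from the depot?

Distances from the depot ((-528, -538)):
A: 590.9 m
E: 794.2 m
D: 2469.1 m
B: 2706.1 m
C: 2785.1 m
The fifth-nearest is C at 2785.1 m.

C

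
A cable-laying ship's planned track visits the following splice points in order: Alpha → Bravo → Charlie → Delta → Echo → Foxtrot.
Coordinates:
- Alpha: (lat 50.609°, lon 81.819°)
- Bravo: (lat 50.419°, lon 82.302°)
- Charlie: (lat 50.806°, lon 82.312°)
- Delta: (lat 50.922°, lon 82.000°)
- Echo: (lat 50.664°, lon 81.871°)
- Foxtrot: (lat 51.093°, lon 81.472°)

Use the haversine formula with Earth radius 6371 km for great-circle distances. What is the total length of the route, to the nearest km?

194 km

Leg distances:
Alpha→Bravo: 40.2 km  (cumulative 40.2 km)
Bravo→Charlie: 43.0 km  (cumulative 83.2 km)
Charlie→Delta: 25.4 km  (cumulative 108.6 km)
Delta→Echo: 30.1 km  (cumulative 138.7 km)
Echo→Foxtrot: 55.3 km  (cumulative 194.0 km)
Total route length ≈ 194 km.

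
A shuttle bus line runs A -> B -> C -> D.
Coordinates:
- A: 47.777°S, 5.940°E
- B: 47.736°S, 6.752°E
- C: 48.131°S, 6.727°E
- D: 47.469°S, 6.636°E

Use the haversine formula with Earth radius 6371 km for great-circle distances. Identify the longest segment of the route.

C–D

Leg distances:
A→B: 60.9 km
B→C: 44.0 km
C→D: 73.9 km
The longest leg is C–D at 73.9 km.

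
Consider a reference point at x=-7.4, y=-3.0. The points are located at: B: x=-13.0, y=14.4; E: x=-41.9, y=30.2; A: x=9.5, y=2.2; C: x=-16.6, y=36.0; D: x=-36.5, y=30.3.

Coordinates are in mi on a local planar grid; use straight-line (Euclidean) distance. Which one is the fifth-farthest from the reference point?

Distances from the reference point (x=-7.4, y=-3.0):
E: 47.9 mi
D: 44.2 mi
C: 40.1 mi
B: 18.3 mi
A: 17.7 mi
The fifth-farthest is A at 17.7 mi.

A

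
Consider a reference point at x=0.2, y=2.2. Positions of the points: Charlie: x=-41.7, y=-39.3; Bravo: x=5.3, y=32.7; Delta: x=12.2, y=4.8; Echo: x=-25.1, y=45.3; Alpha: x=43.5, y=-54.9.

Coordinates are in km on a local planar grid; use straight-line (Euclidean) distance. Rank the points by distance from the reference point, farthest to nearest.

Alpha, Charlie, Echo, Bravo, Delta

Distance from the reference point at x=0.2, y=2.2 to each:
Alpha x=43.5, y=-54.9: 71.7 km
Charlie x=-41.7, y=-39.3: 59.0 km
Echo x=-25.1, y=45.3: 50.0 km
Bravo x=5.3, y=32.7: 30.9 km
Delta x=12.2, y=4.8: 12.3 km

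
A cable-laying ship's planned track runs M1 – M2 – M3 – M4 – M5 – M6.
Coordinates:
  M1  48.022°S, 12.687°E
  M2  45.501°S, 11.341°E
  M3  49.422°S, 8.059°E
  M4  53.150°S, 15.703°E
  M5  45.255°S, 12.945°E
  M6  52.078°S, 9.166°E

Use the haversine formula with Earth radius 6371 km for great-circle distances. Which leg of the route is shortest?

M1–M2

Leg distances:
M1→M2: 298.5 km
M2→M3: 500.9 km
M3→M4: 673.5 km
M4→M5: 900.3 km
M5→M6: 807.6 km
The shortest leg is M1–M2 at 298.5 km.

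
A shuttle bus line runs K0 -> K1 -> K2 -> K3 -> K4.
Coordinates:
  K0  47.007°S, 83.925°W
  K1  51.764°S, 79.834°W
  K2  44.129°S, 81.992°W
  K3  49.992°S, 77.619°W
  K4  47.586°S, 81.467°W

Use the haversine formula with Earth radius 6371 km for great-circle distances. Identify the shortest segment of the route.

K3–K4

Leg distances:
K0→K1: 606.0 km
K1→K2: 863.9 km
K2→K3: 731.0 km
K3→K4: 388.5 km
The shortest leg is K3–K4 at 388.5 km.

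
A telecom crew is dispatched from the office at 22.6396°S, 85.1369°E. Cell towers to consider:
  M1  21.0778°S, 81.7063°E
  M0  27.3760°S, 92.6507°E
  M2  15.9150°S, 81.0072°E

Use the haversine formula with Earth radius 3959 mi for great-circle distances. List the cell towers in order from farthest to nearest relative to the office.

M0, M2, M1

Computing each great-circle distance from 22.6396°S, 85.1369°E:
M0 27.3760°S, 92.6507°E: 572.9 mi
M2 15.9150°S, 81.0072°E: 537.0 mi
M1 21.0778°S, 81.7063°E: 245.0 mi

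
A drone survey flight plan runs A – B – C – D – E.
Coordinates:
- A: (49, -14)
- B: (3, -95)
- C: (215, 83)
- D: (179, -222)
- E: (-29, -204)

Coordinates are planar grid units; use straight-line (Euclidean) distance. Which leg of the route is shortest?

Leg distances:
A→B: 93.2
B→C: 276.8
C→D: 307.1
D→E: 208.8
The shortest leg is A–B at 93.2.

A–B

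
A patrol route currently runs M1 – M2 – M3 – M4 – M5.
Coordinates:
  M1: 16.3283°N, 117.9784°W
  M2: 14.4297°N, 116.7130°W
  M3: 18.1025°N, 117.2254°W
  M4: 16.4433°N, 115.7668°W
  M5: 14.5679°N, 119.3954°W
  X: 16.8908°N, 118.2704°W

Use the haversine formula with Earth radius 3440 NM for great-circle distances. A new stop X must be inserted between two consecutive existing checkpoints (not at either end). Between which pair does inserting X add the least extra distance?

between M2 and M3

Added distance for inserting X between each consecutive pair:
M1–M2: 75.3 NM
M2–M3: 44.7 NM
M3–M4: 110.6 NM
M4–M5: 62.1 NM
Smallest added distance is 44.7 NM, inserting between M2 and M3.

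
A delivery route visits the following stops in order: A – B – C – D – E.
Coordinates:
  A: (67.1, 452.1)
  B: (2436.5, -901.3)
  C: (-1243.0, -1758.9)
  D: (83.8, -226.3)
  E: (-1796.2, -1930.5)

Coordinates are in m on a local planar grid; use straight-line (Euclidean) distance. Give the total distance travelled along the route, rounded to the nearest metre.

Leg distances:
A→B: 2728.7 m  (cumulative 2728.7 m)
B→C: 3778.1 m  (cumulative 6506.8 m)
C→D: 2027.1 m  (cumulative 8533.9 m)
D→E: 2537.5 m  (cumulative 11071.4 m)
Total route length ≈ 11071 m.

11071 m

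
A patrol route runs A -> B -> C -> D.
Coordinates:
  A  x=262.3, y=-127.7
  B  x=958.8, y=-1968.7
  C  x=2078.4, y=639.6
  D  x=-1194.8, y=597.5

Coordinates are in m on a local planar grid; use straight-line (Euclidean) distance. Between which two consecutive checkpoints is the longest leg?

Leg distances:
A→B: 1968.3 m
B→C: 2838.4 m
C→D: 3273.5 m
The longest leg is C–D at 3273.5 m.

C–D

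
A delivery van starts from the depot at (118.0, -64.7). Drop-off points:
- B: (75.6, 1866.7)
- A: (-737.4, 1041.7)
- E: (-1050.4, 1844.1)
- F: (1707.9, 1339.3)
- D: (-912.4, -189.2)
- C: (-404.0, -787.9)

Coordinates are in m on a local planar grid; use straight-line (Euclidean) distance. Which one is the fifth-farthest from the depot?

D

Distances from the depot ((118.0, -64.7)):
E: 2238.0 m
F: 2121.1 m
B: 1931.9 m
A: 1398.5 m
D: 1037.9 m
C: 891.9 m
The fifth-farthest is D at 1037.9 m.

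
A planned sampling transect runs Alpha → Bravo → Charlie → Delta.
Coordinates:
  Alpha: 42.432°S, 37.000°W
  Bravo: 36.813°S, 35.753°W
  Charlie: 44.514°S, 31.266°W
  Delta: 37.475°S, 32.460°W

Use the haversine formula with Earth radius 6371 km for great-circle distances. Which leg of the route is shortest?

Leg distances:
Alpha→Bravo: 633.8 km
Bravo→Charlie: 935.8 km
Charlie→Delta: 789.1 km
The shortest leg is Alpha–Bravo at 633.8 km.

Alpha–Bravo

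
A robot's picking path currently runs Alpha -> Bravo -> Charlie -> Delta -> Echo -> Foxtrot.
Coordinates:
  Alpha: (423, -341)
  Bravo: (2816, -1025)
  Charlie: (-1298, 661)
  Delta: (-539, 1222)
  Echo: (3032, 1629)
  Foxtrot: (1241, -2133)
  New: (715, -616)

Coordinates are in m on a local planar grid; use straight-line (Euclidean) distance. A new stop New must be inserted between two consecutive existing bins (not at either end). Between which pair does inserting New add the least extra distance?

Added distance for inserting New between each consecutive pair:
Alpha–Bravo: 52.7 m
Bravo–Charlie: 78.2 m
Charlie–Delta: 3665.1 m
Delta–Echo: 1857.1 m
Echo–Foxtrot: 665.3 m
Smallest added distance is 52.7 m, inserting between Alpha and Bravo.

between Alpha and Bravo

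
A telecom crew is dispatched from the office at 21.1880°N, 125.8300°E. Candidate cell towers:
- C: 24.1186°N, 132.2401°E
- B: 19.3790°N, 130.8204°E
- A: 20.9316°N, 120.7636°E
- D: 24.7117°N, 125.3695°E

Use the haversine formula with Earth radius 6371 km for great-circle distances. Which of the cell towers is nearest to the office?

Distances from the office (21.1880°N, 125.8300°E):
D: 394.6 km
A: 526.5 km
B: 558.0 km
C: 733.9 km
The nearest is D at 394.6 km.

D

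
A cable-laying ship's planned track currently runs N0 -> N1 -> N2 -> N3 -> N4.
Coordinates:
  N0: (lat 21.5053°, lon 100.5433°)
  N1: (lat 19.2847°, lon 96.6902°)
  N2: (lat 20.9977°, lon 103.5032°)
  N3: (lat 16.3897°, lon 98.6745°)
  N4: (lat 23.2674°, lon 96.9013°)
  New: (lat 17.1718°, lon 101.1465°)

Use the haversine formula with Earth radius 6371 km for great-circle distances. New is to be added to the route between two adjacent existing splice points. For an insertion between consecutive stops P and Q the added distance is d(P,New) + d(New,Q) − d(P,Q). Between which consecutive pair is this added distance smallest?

Added distance for inserting New between each consecutive pair:
N0–N1: 540.6 km
N1–N2: 282.0 km
N2–N3: 47.6 km
N3–N4: 299.8 km
Smallest added distance is 47.6 km, inserting between N2 and N3.

between N2 and N3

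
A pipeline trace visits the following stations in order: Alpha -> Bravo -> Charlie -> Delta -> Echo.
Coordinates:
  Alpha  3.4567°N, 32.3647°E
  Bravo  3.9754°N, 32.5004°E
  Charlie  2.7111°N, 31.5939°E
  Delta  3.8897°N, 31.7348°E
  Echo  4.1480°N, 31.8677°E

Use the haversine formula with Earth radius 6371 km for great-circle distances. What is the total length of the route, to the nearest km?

397 km

Leg distances:
Alpha→Bravo: 59.6 km  (cumulative 59.6 km)
Bravo→Charlie: 172.9 km  (cumulative 232.5 km)
Charlie→Delta: 132.0 km  (cumulative 364.5 km)
Delta→Echo: 32.3 km  (cumulative 396.8 km)
Total route length ≈ 397 km.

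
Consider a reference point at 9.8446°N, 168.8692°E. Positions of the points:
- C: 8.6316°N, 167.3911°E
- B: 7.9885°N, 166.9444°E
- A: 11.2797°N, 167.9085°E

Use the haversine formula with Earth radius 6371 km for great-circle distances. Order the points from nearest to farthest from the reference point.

A, C, B

Distance from the reference point at 9.8446°N, 168.8692°E to each:
A 11.2797°N, 167.9085°E: 191.0 km
C 8.6316°N, 167.3911°E: 211.0 km
B 7.9885°N, 166.9444°E: 295.5 km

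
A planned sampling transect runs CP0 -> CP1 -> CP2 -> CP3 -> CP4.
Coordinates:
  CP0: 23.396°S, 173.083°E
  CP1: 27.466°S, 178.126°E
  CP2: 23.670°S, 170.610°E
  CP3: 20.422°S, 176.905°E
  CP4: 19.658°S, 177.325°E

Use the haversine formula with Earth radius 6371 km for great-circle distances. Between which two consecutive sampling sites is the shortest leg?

Leg distances:
CP0→CP1: 679.0 km
CP1→CP2: 863.7 km
CP2→CP3: 742.4 km
CP3→CP4: 95.6 km
The shortest leg is CP3–CP4 at 95.6 km.

CP3–CP4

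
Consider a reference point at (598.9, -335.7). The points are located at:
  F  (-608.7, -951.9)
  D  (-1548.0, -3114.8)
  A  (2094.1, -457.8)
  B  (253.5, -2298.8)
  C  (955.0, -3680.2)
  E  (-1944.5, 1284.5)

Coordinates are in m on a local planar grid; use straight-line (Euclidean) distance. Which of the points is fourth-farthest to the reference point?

B

Distances from the reference point ((598.9, -335.7)):
D: 3511.8 m
C: 3363.4 m
E: 3015.6 m
B: 1993.3 m
A: 1500.2 m
F: 1355.7 m
The fourth-farthest is B at 1993.3 m.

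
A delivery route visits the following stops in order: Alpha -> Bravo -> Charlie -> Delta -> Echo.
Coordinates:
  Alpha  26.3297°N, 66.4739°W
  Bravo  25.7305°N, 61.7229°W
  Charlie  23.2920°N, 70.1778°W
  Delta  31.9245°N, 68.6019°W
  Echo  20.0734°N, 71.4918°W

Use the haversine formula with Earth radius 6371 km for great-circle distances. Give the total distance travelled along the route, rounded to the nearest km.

3698 km

Leg distances:
Alpha→Bravo: 479.3 km  (cumulative 479.3 km)
Bravo→Charlie: 897.1 km  (cumulative 1376.5 km)
Charlie→Delta: 972.3 km  (cumulative 2348.8 km)
Delta→Echo: 1348.9 km  (cumulative 3697.7 km)
Total route length ≈ 3698 km.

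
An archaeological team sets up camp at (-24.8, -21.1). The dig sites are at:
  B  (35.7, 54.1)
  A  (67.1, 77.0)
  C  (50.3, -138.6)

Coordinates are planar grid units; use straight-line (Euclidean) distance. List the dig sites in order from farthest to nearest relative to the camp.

C, A, B

Distances from the camp:
C (50.3, -138.6): 139.4
A (67.1, 77.0): 134.4
B (35.7, 54.1): 96.5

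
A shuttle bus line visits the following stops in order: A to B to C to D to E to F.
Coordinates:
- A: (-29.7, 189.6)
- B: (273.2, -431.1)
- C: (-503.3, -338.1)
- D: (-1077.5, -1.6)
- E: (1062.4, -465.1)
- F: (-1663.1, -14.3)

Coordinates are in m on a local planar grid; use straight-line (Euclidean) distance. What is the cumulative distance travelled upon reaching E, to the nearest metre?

Leg distances:
A→B: 690.7 m  (cumulative 690.7 m)
B→C: 782.0 m  (cumulative 1472.7 m)
C→D: 665.5 m  (cumulative 2138.2 m)
D→E: 2189.5 m  (cumulative 4327.8 m)
Cumulative distance at E ≈ 4328 m.

4328 m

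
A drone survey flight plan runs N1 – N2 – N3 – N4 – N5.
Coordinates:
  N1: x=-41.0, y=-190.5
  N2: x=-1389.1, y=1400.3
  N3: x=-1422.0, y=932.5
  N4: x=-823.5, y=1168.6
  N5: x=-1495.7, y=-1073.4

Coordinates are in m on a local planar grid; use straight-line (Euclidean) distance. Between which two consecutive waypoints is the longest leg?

Leg distances:
N1→N2: 2085.2 m
N2→N3: 469.0 m
N3→N4: 643.4 m
N4→N5: 2340.6 m
The longest leg is N4–N5 at 2340.6 m.

N4–N5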